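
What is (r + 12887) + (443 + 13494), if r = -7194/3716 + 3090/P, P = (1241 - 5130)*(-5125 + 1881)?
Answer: 78589895361005/2930046491 ≈ 26822.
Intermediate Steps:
P = 12615916 (P = -3889*(-3244) = 12615916)
r = -5671713579/2930046491 (r = -7194/3716 + 3090/12615916 = -7194*1/3716 + 3090*(1/12615916) = -3597/1858 + 1545/6307958 = -5671713579/2930046491 ≈ -1.9357)
(r + 12887) + (443 + 13494) = (-5671713579/2930046491 + 12887) + (443 + 13494) = 37753837415938/2930046491 + 13937 = 78589895361005/2930046491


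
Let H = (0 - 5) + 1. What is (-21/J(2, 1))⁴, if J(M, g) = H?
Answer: 194481/256 ≈ 759.69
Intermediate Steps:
H = -4 (H = -5 + 1 = -4)
J(M, g) = -4
(-21/J(2, 1))⁴ = (-21/(-4))⁴ = (-21*(-¼))⁴ = (21/4)⁴ = 194481/256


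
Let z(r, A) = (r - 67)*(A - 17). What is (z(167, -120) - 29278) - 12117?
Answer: -55095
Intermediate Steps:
z(r, A) = (-67 + r)*(-17 + A)
(z(167, -120) - 29278) - 12117 = ((1139 - 67*(-120) - 17*167 - 120*167) - 29278) - 12117 = ((1139 + 8040 - 2839 - 20040) - 29278) - 12117 = (-13700 - 29278) - 12117 = -42978 - 12117 = -55095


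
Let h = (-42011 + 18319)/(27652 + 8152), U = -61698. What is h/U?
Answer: 5923/552258798 ≈ 1.0725e-5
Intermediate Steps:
h = -5923/8951 (h = -23692/35804 = -23692*1/35804 = -5923/8951 ≈ -0.66171)
h/U = -5923/8951/(-61698) = -5923/8951*(-1/61698) = 5923/552258798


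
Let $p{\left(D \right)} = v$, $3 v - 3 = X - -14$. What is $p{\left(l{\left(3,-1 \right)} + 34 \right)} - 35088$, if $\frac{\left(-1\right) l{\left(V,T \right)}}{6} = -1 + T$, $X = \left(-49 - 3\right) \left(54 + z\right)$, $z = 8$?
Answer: $-36157$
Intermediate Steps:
$X = -3224$ ($X = \left(-49 - 3\right) \left(54 + 8\right) = \left(-52\right) 62 = -3224$)
$l{\left(V,T \right)} = 6 - 6 T$ ($l{\left(V,T \right)} = - 6 \left(-1 + T\right) = 6 - 6 T$)
$v = -1069$ ($v = 1 + \frac{-3224 - -14}{3} = 1 + \frac{-3224 + 14}{3} = 1 + \frac{1}{3} \left(-3210\right) = 1 - 1070 = -1069$)
$p{\left(D \right)} = -1069$
$p{\left(l{\left(3,-1 \right)} + 34 \right)} - 35088 = -1069 - 35088 = -36157$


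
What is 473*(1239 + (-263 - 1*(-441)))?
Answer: 670241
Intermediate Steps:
473*(1239 + (-263 - 1*(-441))) = 473*(1239 + (-263 + 441)) = 473*(1239 + 178) = 473*1417 = 670241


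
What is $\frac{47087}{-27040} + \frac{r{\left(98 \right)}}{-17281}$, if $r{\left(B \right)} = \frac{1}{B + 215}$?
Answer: $- \frac{254691396951}{146258089120} \approx -1.7414$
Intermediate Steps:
$r{\left(B \right)} = \frac{1}{215 + B}$
$\frac{47087}{-27040} + \frac{r{\left(98 \right)}}{-17281} = \frac{47087}{-27040} + \frac{1}{\left(215 + 98\right) \left(-17281\right)} = 47087 \left(- \frac{1}{27040}\right) + \frac{1}{313} \left(- \frac{1}{17281}\right) = - \frac{47087}{27040} + \frac{1}{313} \left(- \frac{1}{17281}\right) = - \frac{47087}{27040} - \frac{1}{5408953} = - \frac{254691396951}{146258089120}$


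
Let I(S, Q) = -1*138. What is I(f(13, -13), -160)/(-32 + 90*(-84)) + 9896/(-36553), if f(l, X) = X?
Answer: -35043059/138755188 ≈ -0.25255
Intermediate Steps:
I(S, Q) = -138
I(f(13, -13), -160)/(-32 + 90*(-84)) + 9896/(-36553) = -138/(-32 + 90*(-84)) + 9896/(-36553) = -138/(-32 - 7560) + 9896*(-1/36553) = -138/(-7592) - 9896/36553 = -138*(-1/7592) - 9896/36553 = 69/3796 - 9896/36553 = -35043059/138755188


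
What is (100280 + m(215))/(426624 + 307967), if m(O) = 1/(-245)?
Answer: 2233509/16361345 ≈ 0.13651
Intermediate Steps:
m(O) = -1/245
(100280 + m(215))/(426624 + 307967) = (100280 - 1/245)/(426624 + 307967) = (24568599/245)/734591 = (24568599/245)*(1/734591) = 2233509/16361345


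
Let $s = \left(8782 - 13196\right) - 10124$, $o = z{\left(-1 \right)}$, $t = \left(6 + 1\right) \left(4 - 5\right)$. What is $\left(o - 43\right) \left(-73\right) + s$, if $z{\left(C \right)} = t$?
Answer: $-10888$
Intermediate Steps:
$t = -7$ ($t = 7 \left(-1\right) = -7$)
$z{\left(C \right)} = -7$
$o = -7$
$s = -14538$ ($s = -4414 - 10124 = -14538$)
$\left(o - 43\right) \left(-73\right) + s = \left(-7 - 43\right) \left(-73\right) - 14538 = \left(-50\right) \left(-73\right) - 14538 = 3650 - 14538 = -10888$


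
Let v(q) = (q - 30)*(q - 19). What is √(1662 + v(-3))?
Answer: 2*√597 ≈ 48.867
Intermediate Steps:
v(q) = (-30 + q)*(-19 + q)
√(1662 + v(-3)) = √(1662 + (570 + (-3)² - 49*(-3))) = √(1662 + (570 + 9 + 147)) = √(1662 + 726) = √2388 = 2*√597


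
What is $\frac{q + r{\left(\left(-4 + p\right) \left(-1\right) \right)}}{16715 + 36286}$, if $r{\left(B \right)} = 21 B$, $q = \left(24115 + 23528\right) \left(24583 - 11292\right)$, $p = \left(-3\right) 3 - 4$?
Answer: $\frac{211074490}{17667} \approx 11947.0$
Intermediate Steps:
$p = -13$ ($p = -9 - 4 = -13$)
$q = 633223113$ ($q = 47643 \cdot 13291 = 633223113$)
$\frac{q + r{\left(\left(-4 + p\right) \left(-1\right) \right)}}{16715 + 36286} = \frac{633223113 + 21 \left(-4 - 13\right) \left(-1\right)}{16715 + 36286} = \frac{633223113 + 21 \left(\left(-17\right) \left(-1\right)\right)}{53001} = \left(633223113 + 21 \cdot 17\right) \frac{1}{53001} = \left(633223113 + 357\right) \frac{1}{53001} = 633223470 \cdot \frac{1}{53001} = \frac{211074490}{17667}$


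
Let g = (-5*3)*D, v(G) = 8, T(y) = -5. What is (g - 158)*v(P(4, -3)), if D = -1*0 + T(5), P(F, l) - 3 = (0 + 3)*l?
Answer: -664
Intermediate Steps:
P(F, l) = 3 + 3*l (P(F, l) = 3 + (0 + 3)*l = 3 + 3*l)
D = -5 (D = -1*0 - 5 = 0 - 5 = -5)
g = 75 (g = -5*3*(-5) = -15*(-5) = 75)
(g - 158)*v(P(4, -3)) = (75 - 158)*8 = -83*8 = -664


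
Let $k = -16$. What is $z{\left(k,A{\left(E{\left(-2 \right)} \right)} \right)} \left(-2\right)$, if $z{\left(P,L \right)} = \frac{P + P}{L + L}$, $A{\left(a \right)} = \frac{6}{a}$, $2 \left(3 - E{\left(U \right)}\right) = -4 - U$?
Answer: $\frac{64}{3} \approx 21.333$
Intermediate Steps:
$E{\left(U \right)} = 5 + \frac{U}{2}$ ($E{\left(U \right)} = 3 - \frac{-4 - U}{2} = 3 + \left(2 + \frac{U}{2}\right) = 5 + \frac{U}{2}$)
$z{\left(P,L \right)} = \frac{P}{L}$ ($z{\left(P,L \right)} = \frac{2 P}{2 L} = 2 P \frac{1}{2 L} = \frac{P}{L}$)
$z{\left(k,A{\left(E{\left(-2 \right)} \right)} \right)} \left(-2\right) = - \frac{16}{6 \frac{1}{5 + \frac{1}{2} \left(-2\right)}} \left(-2\right) = - \frac{16}{6 \frac{1}{5 - 1}} \left(-2\right) = - \frac{16}{6 \cdot \frac{1}{4}} \left(-2\right) = - \frac{16}{\frac{3}{2}} \left(-2\right) = \left(-16\right) \frac{2}{3} \left(-2\right) = \left(- \frac{32}{3}\right) \left(-2\right) = \frac{64}{3}$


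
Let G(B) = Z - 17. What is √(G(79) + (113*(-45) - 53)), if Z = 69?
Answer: I*√5086 ≈ 71.316*I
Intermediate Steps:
G(B) = 52 (G(B) = 69 - 17 = 52)
√(G(79) + (113*(-45) - 53)) = √(52 + (113*(-45) - 53)) = √(52 + (-5085 - 53)) = √(52 - 5138) = √(-5086) = I*√5086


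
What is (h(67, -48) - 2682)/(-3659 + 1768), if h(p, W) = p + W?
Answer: 2663/1891 ≈ 1.4082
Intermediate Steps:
h(p, W) = W + p
(h(67, -48) - 2682)/(-3659 + 1768) = ((-48 + 67) - 2682)/(-3659 + 1768) = (19 - 2682)/(-1891) = -2663*(-1/1891) = 2663/1891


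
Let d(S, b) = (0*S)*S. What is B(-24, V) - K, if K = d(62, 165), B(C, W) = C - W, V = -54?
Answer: 30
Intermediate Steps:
d(S, b) = 0 (d(S, b) = 0*S = 0)
K = 0
B(-24, V) - K = (-24 - 1*(-54)) - 1*0 = (-24 + 54) + 0 = 30 + 0 = 30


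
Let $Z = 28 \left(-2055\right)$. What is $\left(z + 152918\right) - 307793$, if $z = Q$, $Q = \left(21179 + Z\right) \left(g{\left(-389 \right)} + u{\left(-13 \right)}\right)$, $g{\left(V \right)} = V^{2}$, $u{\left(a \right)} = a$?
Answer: $-5501865063$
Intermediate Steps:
$Z = -57540$
$Q = -5501710188$ ($Q = \left(21179 - 57540\right) \left(\left(-389\right)^{2} - 13\right) = - 36361 \left(151321 - 13\right) = \left(-36361\right) 151308 = -5501710188$)
$z = -5501710188$
$\left(z + 152918\right) - 307793 = \left(-5501710188 + 152918\right) - 307793 = -5501557270 - 307793 = -5501865063$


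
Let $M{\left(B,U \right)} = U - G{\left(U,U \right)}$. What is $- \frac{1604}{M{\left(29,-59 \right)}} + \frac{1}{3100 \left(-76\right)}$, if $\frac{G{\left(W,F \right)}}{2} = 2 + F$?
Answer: $- \frac{75580491}{2591600} \approx -29.164$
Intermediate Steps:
$G{\left(W,F \right)} = 4 + 2 F$ ($G{\left(W,F \right)} = 2 \left(2 + F\right) = 4 + 2 F$)
$M{\left(B,U \right)} = -4 - U$ ($M{\left(B,U \right)} = U - \left(4 + 2 U\right) = -4 - U$)
$- \frac{1604}{M{\left(29,-59 \right)}} + \frac{1}{3100 \left(-76\right)} = - \frac{1604}{-4 - -59} + \frac{1}{3100 \left(-76\right)} = - \frac{1604}{-4 + 59} + \frac{1}{3100} \left(- \frac{1}{76}\right) = - \frac{1604}{55} - \frac{1}{235600} = - \frac{75580491}{2591600}$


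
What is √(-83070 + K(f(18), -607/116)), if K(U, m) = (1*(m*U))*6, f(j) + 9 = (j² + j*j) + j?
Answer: 3*I*√38759834/58 ≈ 322.02*I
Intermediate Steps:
f(j) = -9 + j + 2*j² (f(j) = -9 + ((j² + j*j) + j) = -9 + ((j² + j²) + j) = -9 + (2*j² + j) = -9 + (j + 2*j²) = -9 + j + 2*j²)
K(U, m) = 6*U*m (K(U, m) = (1*(U*m))*6 = (U*m)*6 = 6*U*m)
√(-83070 + K(f(18), -607/116)) = √(-83070 + 6*(-9 + 18 + 2*18²)*(-607/116)) = √(-83070 + 6*(-9 + 18 + 2*324)*(-607*1/116)) = √(-83070 + 6*(-9 + 18 + 648)*(-607/116)) = √(-83070 + 6*657*(-607/116)) = √(-83070 - 1196397/58) = √(-6014457/58) = 3*I*√38759834/58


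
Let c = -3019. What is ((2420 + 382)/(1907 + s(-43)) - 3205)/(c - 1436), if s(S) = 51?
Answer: 3136294/4361445 ≈ 0.71910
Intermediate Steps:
((2420 + 382)/(1907 + s(-43)) - 3205)/(c - 1436) = ((2420 + 382)/(1907 + 51) - 3205)/(-3019 - 1436) = (2802/1958 - 3205)/(-4455) = (2802*(1/1958) - 3205)*(-1/4455) = (1401/979 - 3205)*(-1/4455) = -3136294/979*(-1/4455) = 3136294/4361445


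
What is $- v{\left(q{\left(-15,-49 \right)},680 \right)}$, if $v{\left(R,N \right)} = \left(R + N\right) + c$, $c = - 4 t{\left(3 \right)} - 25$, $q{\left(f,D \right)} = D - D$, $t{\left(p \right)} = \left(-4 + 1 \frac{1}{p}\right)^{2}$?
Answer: $- \frac{5411}{9} \approx -601.22$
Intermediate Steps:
$t{\left(p \right)} = \left(-4 + \frac{1}{p}\right)^{2}$
$q{\left(f,D \right)} = 0$
$c = - \frac{709}{9}$ ($c = - 4 \frac{\left(-1 + 4 \cdot 3\right)^{2}}{9} - 25 = - 4 \frac{\left(-1 + 12\right)^{2}}{9} - 25 = - 4 \frac{11^{2}}{9} - 25 = - 4 \cdot \frac{1}{9} \cdot 121 - 25 = \left(-4\right) \frac{121}{9} - 25 = - \frac{484}{9} - 25 = - \frac{709}{9} \approx -78.778$)
$v{\left(R,N \right)} = - \frac{709}{9} + N + R$ ($v{\left(R,N \right)} = \left(R + N\right) - \frac{709}{9} = \left(N + R\right) - \frac{709}{9} = - \frac{709}{9} + N + R$)
$- v{\left(q{\left(-15,-49 \right)},680 \right)} = - (- \frac{709}{9} + 680 + 0) = \left(-1\right) \frac{5411}{9} = - \frac{5411}{9}$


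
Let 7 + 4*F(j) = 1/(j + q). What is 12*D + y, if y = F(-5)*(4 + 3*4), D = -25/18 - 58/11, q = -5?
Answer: -17876/165 ≈ -108.34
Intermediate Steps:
D = -1319/198 (D = -25*1/18 - 58*1/11 = -25/18 - 58/11 = -1319/198 ≈ -6.6616)
F(j) = -7/4 + 1/(4*(-5 + j)) (F(j) = -7/4 + 1/(4*(j - 5)) = -7/4 + 1/(4*(-5 + j)))
y = -142/5 (y = ((36 - 7*(-5))/(4*(-5 - 5)))*(4 + 3*4) = ((¼)*(36 + 35)/(-10))*(4 + 12) = ((¼)*(-⅒)*71)*16 = -71/40*16 = -142/5 ≈ -28.400)
12*D + y = 12*(-1319/198) - 142/5 = -2638/33 - 142/5 = -17876/165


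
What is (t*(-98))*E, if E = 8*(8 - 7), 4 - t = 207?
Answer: 159152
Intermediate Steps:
t = -203 (t = 4 - 1*207 = 4 - 207 = -203)
E = 8 (E = 8*1 = 8)
(t*(-98))*E = -203*(-98)*8 = 19894*8 = 159152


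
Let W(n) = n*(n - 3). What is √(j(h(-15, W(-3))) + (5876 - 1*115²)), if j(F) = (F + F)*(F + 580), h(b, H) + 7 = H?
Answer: √5653 ≈ 75.186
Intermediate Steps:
W(n) = n*(-3 + n)
h(b, H) = -7 + H
j(F) = 2*F*(580 + F) (j(F) = (2*F)*(580 + F) = 2*F*(580 + F))
√(j(h(-15, W(-3))) + (5876 - 1*115²)) = √(2*(-7 - 3*(-3 - 3))*(580 + (-7 - 3*(-3 - 3))) + (5876 - 1*115²)) = √(2*(-7 - 3*(-6))*(580 + (-7 - 3*(-6))) + (5876 - 1*13225)) = √(2*(-7 + 18)*(580 + (-7 + 18)) + (5876 - 13225)) = √(2*11*(580 + 11) - 7349) = √(2*11*591 - 7349) = √(13002 - 7349) = √5653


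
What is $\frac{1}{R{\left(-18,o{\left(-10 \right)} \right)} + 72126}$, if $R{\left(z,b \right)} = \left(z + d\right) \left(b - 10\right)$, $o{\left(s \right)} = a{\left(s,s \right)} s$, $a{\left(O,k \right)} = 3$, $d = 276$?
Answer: $\frac{1}{61806} \approx 1.618 \cdot 10^{-5}$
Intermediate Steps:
$o{\left(s \right)} = 3 s$
$R{\left(z,b \right)} = \left(-10 + b\right) \left(276 + z\right)$ ($R{\left(z,b \right)} = \left(z + 276\right) \left(b - 10\right) = \left(276 + z\right) \left(-10 + b\right) = \left(-10 + b\right) \left(276 + z\right)$)
$\frac{1}{R{\left(-18,o{\left(-10 \right)} \right)} + 72126} = \frac{1}{\left(-2760 - -180 + 276 \cdot 3 \left(-10\right) + 3 \left(-10\right) \left(-18\right)\right) + 72126} = \frac{1}{\left(-2760 + 180 + 276 \left(-30\right) - -540\right) + 72126} = \frac{1}{\left(-2760 + 180 - 8280 + 540\right) + 72126} = \frac{1}{-10320 + 72126} = \frac{1}{61806}$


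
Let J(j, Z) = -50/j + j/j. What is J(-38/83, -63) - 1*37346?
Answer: -707480/19 ≈ -37236.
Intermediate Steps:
J(j, Z) = 1 - 50/j (J(j, Z) = -50/j + 1 = 1 - 50/j)
J(-38/83, -63) - 1*37346 = (-50 - 38/83)/((-38/83)) - 1*37346 = (-50 - 38*1/83)/((-38*1/83)) - 37346 = (-50 - 38/83)/(-38/83) - 37346 = -83/38*(-4188/83) - 37346 = 2094/19 - 37346 = -707480/19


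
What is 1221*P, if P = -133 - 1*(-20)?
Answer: -137973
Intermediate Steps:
P = -113 (P = -133 + 20 = -113)
1221*P = 1221*(-113) = -137973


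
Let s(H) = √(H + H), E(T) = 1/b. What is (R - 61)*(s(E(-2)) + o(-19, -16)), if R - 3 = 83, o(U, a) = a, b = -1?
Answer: -400 + 25*I*√2 ≈ -400.0 + 35.355*I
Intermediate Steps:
E(T) = -1 (E(T) = 1/(-1) = -1)
R = 86 (R = 3 + 83 = 86)
s(H) = √2*√H (s(H) = √(2*H) = √2*√H)
(R - 61)*(s(E(-2)) + o(-19, -16)) = (86 - 61)*(√2*√(-1) - 16) = 25*(√2*I - 16) = 25*(I*√2 - 16) = 25*(-16 + I*√2) = -400 + 25*I*√2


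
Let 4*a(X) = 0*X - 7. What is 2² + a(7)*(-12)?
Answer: 25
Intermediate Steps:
a(X) = -7/4 (a(X) = (0*X - 7)/4 = (0 - 7)/4 = (¼)*(-7) = -7/4)
2² + a(7)*(-12) = 2² - 7/4*(-12) = 4 + 21 = 25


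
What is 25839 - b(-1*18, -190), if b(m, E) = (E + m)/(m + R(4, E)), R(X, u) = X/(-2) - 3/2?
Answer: 1110661/43 ≈ 25829.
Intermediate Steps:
R(X, u) = -3/2 - X/2 (R(X, u) = X*(-½) - 3*½ = -X/2 - 3/2 = -3/2 - X/2)
b(m, E) = (E + m)/(-7/2 + m) (b(m, E) = (E + m)/(m + (-3/2 - ½*4)) = (E + m)/(m + (-3/2 - 2)) = (E + m)/(m - 7/2) = (E + m)/(-7/2 + m))
25839 - b(-1*18, -190) = 25839 - 2*(-190 - 1*18)/(-7 + 2*(-1*18)) = 25839 - 2*(-190 - 18)/(-7 + 2*(-18)) = 25839 - 2*(-208)/(-7 - 36) = 25839 - 2*(-208)/(-43) = 25839 - 2*(-1)*(-208)/43 = 25839 - 1*416/43 = 25839 - 416/43 = 1110661/43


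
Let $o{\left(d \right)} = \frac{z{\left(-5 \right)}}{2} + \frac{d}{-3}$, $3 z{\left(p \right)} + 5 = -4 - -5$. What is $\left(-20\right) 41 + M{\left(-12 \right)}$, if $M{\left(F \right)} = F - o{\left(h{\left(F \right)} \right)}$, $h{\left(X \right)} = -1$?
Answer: $- \frac{2495}{3} \approx -831.67$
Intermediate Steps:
$z{\left(p \right)} = - \frac{4}{3}$ ($z{\left(p \right)} = - \frac{5}{3} + \frac{-4 - -5}{3} = - \frac{5}{3} + \frac{-4 + 5}{3} = - \frac{5}{3} + \frac{1}{3} \cdot 1 = - \frac{5}{3} + \frac{1}{3} = - \frac{4}{3}$)
$o{\left(d \right)} = - \frac{2}{3} - \frac{d}{3}$ ($o{\left(d \right)} = - \frac{4}{3 \cdot 2} + \frac{d}{-3} = \left(- \frac{4}{3}\right) \frac{1}{2} + d \left(- \frac{1}{3}\right) = - \frac{2}{3} - \frac{d}{3}$)
$M{\left(F \right)} = \frac{1}{3} + F$ ($M{\left(F \right)} = F - \left(- \frac{2}{3} - - \frac{1}{3}\right) = F - \left(- \frac{2}{3} + \frac{1}{3}\right) = F - - \frac{1}{3} = F + \frac{1}{3} = \frac{1}{3} + F$)
$\left(-20\right) 41 + M{\left(-12 \right)} = \left(-20\right) 41 + \left(\frac{1}{3} - 12\right) = -820 - \frac{35}{3} = - \frac{2495}{3}$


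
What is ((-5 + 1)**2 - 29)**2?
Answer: 169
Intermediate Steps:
((-5 + 1)**2 - 29)**2 = ((-4)**2 - 29)**2 = (16 - 29)**2 = (-13)**2 = 169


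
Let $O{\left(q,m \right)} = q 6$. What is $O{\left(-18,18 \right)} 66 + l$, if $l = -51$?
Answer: $-7179$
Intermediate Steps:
$O{\left(q,m \right)} = 6 q$
$O{\left(-18,18 \right)} 66 + l = 6 \left(-18\right) 66 - 51 = \left(-108\right) 66 - 51 = -7128 - 51 = -7179$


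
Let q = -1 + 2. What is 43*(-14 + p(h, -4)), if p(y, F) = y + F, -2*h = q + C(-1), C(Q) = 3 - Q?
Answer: -1763/2 ≈ -881.50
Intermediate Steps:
q = 1
h = -5/2 (h = -(1 + (3 - 1*(-1)))/2 = -(1 + (3 + 1))/2 = -(1 + 4)/2 = -½*5 = -5/2 ≈ -2.5000)
p(y, F) = F + y
43*(-14 + p(h, -4)) = 43*(-14 + (-4 - 5/2)) = 43*(-14 - 13/2) = 43*(-41/2) = -1763/2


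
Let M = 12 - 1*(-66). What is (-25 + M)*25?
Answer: 1325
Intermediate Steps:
M = 78 (M = 12 + 66 = 78)
(-25 + M)*25 = (-25 + 78)*25 = 53*25 = 1325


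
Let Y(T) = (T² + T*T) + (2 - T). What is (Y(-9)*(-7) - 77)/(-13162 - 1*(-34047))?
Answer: -1288/20885 ≈ -0.061671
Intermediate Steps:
Y(T) = 2 - T + 2*T² (Y(T) = (T² + T²) + (2 - T) = 2*T² + (2 - T) = 2 - T + 2*T²)
(Y(-9)*(-7) - 77)/(-13162 - 1*(-34047)) = ((2 - 1*(-9) + 2*(-9)²)*(-7) - 77)/(-13162 - 1*(-34047)) = ((2 + 9 + 2*81)*(-7) - 77)/(-13162 + 34047) = ((2 + 9 + 162)*(-7) - 77)/20885 = (173*(-7) - 77)*(1/20885) = (-1211 - 77)*(1/20885) = -1288*1/20885 = -1288/20885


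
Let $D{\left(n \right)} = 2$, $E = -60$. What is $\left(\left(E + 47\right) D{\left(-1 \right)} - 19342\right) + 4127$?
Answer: $-15241$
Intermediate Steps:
$\left(\left(E + 47\right) D{\left(-1 \right)} - 19342\right) + 4127 = \left(\left(-60 + 47\right) 2 - 19342\right) + 4127 = \left(\left(-13\right) 2 - 19342\right) + 4127 = \left(-26 - 19342\right) + 4127 = -19368 + 4127 = -15241$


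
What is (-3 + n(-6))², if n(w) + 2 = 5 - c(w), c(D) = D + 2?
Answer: 16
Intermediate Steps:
c(D) = 2 + D
n(w) = 1 - w (n(w) = -2 + (5 - (2 + w)) = -2 + (5 + (-2 - w)) = -2 + (3 - w) = 1 - w)
(-3 + n(-6))² = (-3 + (1 - 1*(-6)))² = (-3 + (1 + 6))² = (-3 + 7)² = 4² = 16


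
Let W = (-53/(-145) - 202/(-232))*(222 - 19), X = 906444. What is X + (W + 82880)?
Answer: 19791499/20 ≈ 9.8958e+5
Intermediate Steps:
W = 5019/20 (W = (-53*(-1/145) - 202*(-1/232))*203 = (53/145 + 101/116)*203 = (717/580)*203 = 5019/20 ≈ 250.95)
X + (W + 82880) = 906444 + (5019/20 + 82880) = 906444 + 1662619/20 = 19791499/20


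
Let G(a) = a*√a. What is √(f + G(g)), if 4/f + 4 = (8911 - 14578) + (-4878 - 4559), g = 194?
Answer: √(-3777 + 2767551426*√194)/3777 ≈ 51.982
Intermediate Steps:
G(a) = a^(3/2)
f = -1/3777 (f = 4/(-4 + ((8911 - 14578) + (-4878 - 4559))) = 4/(-4 + (-5667 - 9437)) = 4/(-4 - 15104) = 4/(-15108) = 4*(-1/15108) = -1/3777 ≈ -0.00026476)
√(f + G(g)) = √(-1/3777 + 194^(3/2)) = √(-1/3777 + 194*√194)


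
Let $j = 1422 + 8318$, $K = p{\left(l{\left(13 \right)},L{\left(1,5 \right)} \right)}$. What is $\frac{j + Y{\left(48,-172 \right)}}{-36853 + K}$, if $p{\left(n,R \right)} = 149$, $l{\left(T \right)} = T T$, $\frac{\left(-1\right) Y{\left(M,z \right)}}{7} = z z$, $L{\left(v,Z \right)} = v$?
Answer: $\frac{49337}{9176} \approx 5.3767$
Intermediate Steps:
$Y{\left(M,z \right)} = - 7 z^{2}$ ($Y{\left(M,z \right)} = - 7 z z = - 7 z^{2}$)
$l{\left(T \right)} = T^{2}$
$K = 149$
$j = 9740$
$\frac{j + Y{\left(48,-172 \right)}}{-36853 + K} = \frac{9740 - 7 \left(-172\right)^{2}}{-36853 + 149} = \frac{9740 - 207088}{-36704} = \left(9740 - 207088\right) \left(- \frac{1}{36704}\right) = \left(-197348\right) \left(- \frac{1}{36704}\right) = \frac{49337}{9176}$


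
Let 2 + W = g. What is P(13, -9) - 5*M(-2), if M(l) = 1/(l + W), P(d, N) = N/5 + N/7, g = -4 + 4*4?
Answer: -1039/280 ≈ -3.7107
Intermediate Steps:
g = 12 (g = -4 + 16 = 12)
W = 10 (W = -2 + 12 = 10)
P(d, N) = 12*N/35 (P(d, N) = N*(1/5) + N*(1/7) = N/5 + N/7 = 12*N/35)
M(l) = 1/(10 + l) (M(l) = 1/(l + 10) = 1/(10 + l))
P(13, -9) - 5*M(-2) = (12/35)*(-9) - 5/(10 - 2) = -108/35 - 5/8 = -1039/280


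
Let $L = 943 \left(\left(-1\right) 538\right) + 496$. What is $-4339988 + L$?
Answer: $-4846826$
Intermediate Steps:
$L = -506838$ ($L = 943 \left(-538\right) + 496 = -507334 + 496 = -506838$)
$-4339988 + L = -4339988 - 506838 = -4846826$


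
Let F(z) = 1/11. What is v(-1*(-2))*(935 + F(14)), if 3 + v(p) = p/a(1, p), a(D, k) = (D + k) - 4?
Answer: -51430/11 ≈ -4675.5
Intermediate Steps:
a(D, k) = -4 + D + k
F(z) = 1/11
v(p) = -3 + p/(-3 + p) (v(p) = -3 + p/(-4 + 1 + p) = -3 + p/(-3 + p))
v(-1*(-2))*(935 + F(14)) = ((9 - (-2)*(-2))/(-3 - 1*(-2)))*(935 + 1/11) = ((9 - 2*2)/(-3 + 2))*(10286/11) = ((9 - 4)/(-1))*(10286/11) = -1*5*(10286/11) = -5*10286/11 = -51430/11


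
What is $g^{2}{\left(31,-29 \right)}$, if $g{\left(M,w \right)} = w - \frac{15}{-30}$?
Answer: $\frac{3249}{4} \approx 812.25$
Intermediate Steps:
$g{\left(M,w \right)} = \frac{1}{2} + w$ ($g{\left(M,w \right)} = w - - \frac{1}{2} = w + \frac{1}{2} = \frac{1}{2} + w$)
$g^{2}{\left(31,-29 \right)} = \left(\frac{1}{2} - 29\right)^{2} = \left(- \frac{57}{2}\right)^{2} = \frac{3249}{4}$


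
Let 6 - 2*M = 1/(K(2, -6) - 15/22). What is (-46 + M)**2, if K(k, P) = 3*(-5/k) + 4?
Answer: 15563025/8464 ≈ 1838.7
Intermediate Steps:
K(k, P) = 4 - 15/k (K(k, P) = -15/k + 4 = 4 - 15/k)
M = 287/92 (M = 3 - 1/(2*((4 - 15/2) - 15/22)) = 3 - 1/(2*(-7/2 - 15/22)) = 3 - 1/(2*(-46/11)) = 3 - 1/2*(-11/46) = 3 + 11/92 = 287/92 ≈ 3.1196)
(-46 + M)**2 = (-46 + 287/92)**2 = (-3945/92)**2 = 15563025/8464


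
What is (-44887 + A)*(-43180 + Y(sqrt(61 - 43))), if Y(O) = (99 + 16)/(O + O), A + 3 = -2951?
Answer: 2065774380 - 1833905*sqrt(2)/4 ≈ 2.0651e+9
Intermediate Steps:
A = -2954 (A = -3 - 2951 = -2954)
Y(O) = 115/(2*O) (Y(O) = 115/((2*O)) = 115*(1/(2*O)) = 115/(2*O))
(-44887 + A)*(-43180 + Y(sqrt(61 - 43))) = (-44887 - 2954)*(-43180 + 115/(2*(sqrt(61 - 43)))) = -47841*(-43180 + 115/(2*(sqrt(18)))) = -47841*(-43180 + 115/(2*((3*sqrt(2))))) = -47841*(-43180 + 115*(sqrt(2)/6)/2) = -47841*(-43180 + 115*sqrt(2)/12) = 2065774380 - 1833905*sqrt(2)/4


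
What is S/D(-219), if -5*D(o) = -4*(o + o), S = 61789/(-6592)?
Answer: 308945/11549184 ≈ 0.026750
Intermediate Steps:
S = -61789/6592 (S = 61789*(-1/6592) = -61789/6592 ≈ -9.3733)
D(o) = 8*o/5 (D(o) = -(-4)*(o + o)/5 = -(-4)*2*o/5 = -(-8)*o/5 = 8*o/5)
S/D(-219) = -61789/(6592*((8/5)*(-219))) = -61789/(6592*(-1752/5)) = -61789/6592*(-5/1752) = 308945/11549184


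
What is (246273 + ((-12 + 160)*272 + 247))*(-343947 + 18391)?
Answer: -93361647456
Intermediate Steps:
(246273 + ((-12 + 160)*272 + 247))*(-343947 + 18391) = (246273 + (148*272 + 247))*(-325556) = (246273 + (40256 + 247))*(-325556) = (246273 + 40503)*(-325556) = 286776*(-325556) = -93361647456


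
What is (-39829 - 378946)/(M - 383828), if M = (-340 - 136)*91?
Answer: 418775/427144 ≈ 0.98041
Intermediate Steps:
M = -43316 (M = -476*91 = -43316)
(-39829 - 378946)/(M - 383828) = (-39829 - 378946)/(-43316 - 383828) = -418775/(-427144) = -418775*(-1/427144) = 418775/427144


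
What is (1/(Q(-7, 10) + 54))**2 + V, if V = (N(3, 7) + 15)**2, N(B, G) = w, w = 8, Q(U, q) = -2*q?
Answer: 611525/1156 ≈ 529.00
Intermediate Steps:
N(B, G) = 8
V = 529 (V = (8 + 15)**2 = 23**2 = 529)
(1/(Q(-7, 10) + 54))**2 + V = (1/(-2*10 + 54))**2 + 529 = (1/(-20 + 54))**2 + 529 = (1/34)**2 + 529 = 1/1156 + 529 = 611525/1156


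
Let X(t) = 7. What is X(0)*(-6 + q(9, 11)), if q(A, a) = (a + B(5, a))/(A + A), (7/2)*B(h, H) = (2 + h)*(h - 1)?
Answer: -623/18 ≈ -34.611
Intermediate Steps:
B(h, H) = 2*(-1 + h)*(2 + h)/7 (B(h, H) = 2*((2 + h)*(h - 1))/7 = 2*((2 + h)*(-1 + h))/7 = 2*((-1 + h)*(2 + h))/7 = 2*(-1 + h)*(2 + h)/7)
q(A, a) = (8 + a)/(2*A) (q(A, a) = (a + (-4/7 + (2/7)*5 + (2/7)*5**2))/(A + A) = (a + (-4/7 + 10/7 + (2/7)*25))/((2*A)) = (a + (-4/7 + 10/7 + 50/7))*(1/(2*A)) = (a + 8)*(1/(2*A)) = (8 + a)*(1/(2*A)) = (8 + a)/(2*A))
X(0)*(-6 + q(9, 11)) = 7*(-6 + (1/2)*(8 + 11)/9) = 7*(-6 + (1/2)*(1/9)*19) = 7*(-6 + 19/18) = 7*(-89/18) = -623/18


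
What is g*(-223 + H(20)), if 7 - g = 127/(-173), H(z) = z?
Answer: -271614/173 ≈ -1570.0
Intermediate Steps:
g = 1338/173 (g = 7 - 127/(-173) = 7 - 127*(-1)/173 = 7 - 1*(-127/173) = 7 + 127/173 = 1338/173 ≈ 7.7341)
g*(-223 + H(20)) = 1338*(-223 + 20)/173 = (1338/173)*(-203) = -271614/173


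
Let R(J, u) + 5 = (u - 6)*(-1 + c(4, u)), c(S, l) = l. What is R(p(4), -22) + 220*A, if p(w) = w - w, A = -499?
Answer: -109141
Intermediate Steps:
p(w) = 0
R(J, u) = -5 + (-1 + u)*(-6 + u) (R(J, u) = -5 + (u - 6)*(-1 + u) = -5 + (-6 + u)*(-1 + u) = -5 + (-1 + u)*(-6 + u))
R(p(4), -22) + 220*A = (1 + (-22)**2 - 7*(-22)) + 220*(-499) = (1 + 484 + 154) - 109780 = 639 - 109780 = -109141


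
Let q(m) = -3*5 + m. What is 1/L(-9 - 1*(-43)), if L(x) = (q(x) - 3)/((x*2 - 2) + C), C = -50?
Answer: 1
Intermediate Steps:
q(m) = -15 + m
L(x) = (-18 + x)/(-52 + 2*x) (L(x) = ((-15 + x) - 3)/((x*2 - 2) - 50) = (-18 + x)/((2*x - 2) - 50) = (-18 + x)/((-2 + 2*x) - 50) = (-18 + x)/(-52 + 2*x))
1/L(-9 - 1*(-43)) = 1/((-18 + (-9 - 1*(-43)))/(2*(-26 + (-9 - 1*(-43))))) = 1/((-18 + (-9 + 43))/(2*(-26 + (-9 + 43)))) = 1/((-18 + 34)/(2*(-26 + 34))) = 1/((1/2)*16/8) = 1/((1/2)*(1/8)*16) = 1/1 = 1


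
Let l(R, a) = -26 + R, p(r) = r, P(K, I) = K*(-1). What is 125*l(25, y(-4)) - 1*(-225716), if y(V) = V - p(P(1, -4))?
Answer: 225591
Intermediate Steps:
P(K, I) = -K
y(V) = 1 + V (y(V) = V - (-1) = V - 1*(-1) = V + 1 = 1 + V)
125*l(25, y(-4)) - 1*(-225716) = 125*(-26 + 25) - 1*(-225716) = 125*(-1) + 225716 = -125 + 225716 = 225591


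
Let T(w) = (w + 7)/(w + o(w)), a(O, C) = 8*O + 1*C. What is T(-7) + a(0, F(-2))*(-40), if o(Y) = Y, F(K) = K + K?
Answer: 160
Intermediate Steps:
F(K) = 2*K
a(O, C) = C + 8*O (a(O, C) = 8*O + C = C + 8*O)
T(w) = (7 + w)/(2*w) (T(w) = (w + 7)/(w + w) = (7 + w)/((2*w)) = (7 + w)*(1/(2*w)) = (7 + w)/(2*w))
T(-7) + a(0, F(-2))*(-40) = (½)*(7 - 7)/(-7) + (2*(-2) + 8*0)*(-40) = (½)*(-⅐)*0 + (-4 + 0)*(-40) = 0 - 4*(-40) = 0 + 160 = 160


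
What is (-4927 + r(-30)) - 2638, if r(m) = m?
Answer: -7595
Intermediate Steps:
(-4927 + r(-30)) - 2638 = (-4927 - 30) - 2638 = -4957 - 2638 = -7595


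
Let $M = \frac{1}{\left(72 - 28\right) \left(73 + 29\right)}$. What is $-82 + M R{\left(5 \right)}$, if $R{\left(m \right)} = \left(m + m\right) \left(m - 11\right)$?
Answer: $- \frac{30673}{374} \approx -82.013$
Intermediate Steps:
$M = \frac{1}{4488}$ ($M = \frac{1}{44 \cdot 102} = \frac{1}{4488} \approx 0.00022282$)
$R{\left(m \right)} = 2 m \left(-11 + m\right)$
$-82 + M R{\left(5 \right)} = -82 + \frac{2 \cdot 5 \left(-11 + 5\right)}{4488} = -82 + \frac{2 \cdot 5 \left(-6\right)}{4488} = -82 + \frac{1}{4488} \left(-60\right) = -82 - \frac{5}{374} = - \frac{30673}{374}$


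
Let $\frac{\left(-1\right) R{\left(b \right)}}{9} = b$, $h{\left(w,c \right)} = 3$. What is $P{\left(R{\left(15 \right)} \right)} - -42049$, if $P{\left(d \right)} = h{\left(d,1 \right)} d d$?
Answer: $96724$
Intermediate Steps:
$R{\left(b \right)} = - 9 b$
$P{\left(d \right)} = 3 d^{2}$ ($P{\left(d \right)} = 3 d d = 3 d^{2}$)
$P{\left(R{\left(15 \right)} \right)} - -42049 = 3 \left(\left(-9\right) 15\right)^{2} - -42049 = 3 \left(-135\right)^{2} + 42049 = 3 \cdot 18225 + 42049 = 54675 + 42049 = 96724$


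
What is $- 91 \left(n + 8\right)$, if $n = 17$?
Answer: $-2275$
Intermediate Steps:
$- 91 \left(n + 8\right) = - 91 \left(17 + 8\right) = \left(-91\right) 25 = -2275$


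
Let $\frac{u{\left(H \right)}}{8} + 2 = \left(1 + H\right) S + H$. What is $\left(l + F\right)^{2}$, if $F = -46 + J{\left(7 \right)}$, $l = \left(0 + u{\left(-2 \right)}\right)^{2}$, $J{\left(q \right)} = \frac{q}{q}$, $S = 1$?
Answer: $2418025$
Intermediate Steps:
$J{\left(q \right)} = 1$
$u{\left(H \right)} = -8 + 16 H$ ($u{\left(H \right)} = -16 + 8 \left(\left(1 + H\right) 1 + H\right) = -16 + 8 \left(\left(1 + H\right) + H\right) = -16 + 8 \left(1 + 2 H\right) = -16 + \left(8 + 16 H\right) = -8 + 16 H$)
$l = 1600$ ($l = \left(0 + \left(-8 + 16 \left(-2\right)\right)\right)^{2} = \left(0 - 40\right)^{2} = \left(-40\right)^{2} = 1600$)
$F = -45$ ($F = -46 + 1 = -45$)
$\left(l + F\right)^{2} = \left(1600 - 45\right)^{2} = 1555^{2} = 2418025$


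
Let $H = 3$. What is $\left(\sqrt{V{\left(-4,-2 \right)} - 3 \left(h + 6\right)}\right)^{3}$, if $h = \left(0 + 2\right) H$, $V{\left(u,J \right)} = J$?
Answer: $- 38 i \sqrt{38} \approx - 234.25 i$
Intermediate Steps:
$h = 6$ ($h = \left(0 + 2\right) 3 = 2 \cdot 3 = 6$)
$\left(\sqrt{V{\left(-4,-2 \right)} - 3 \left(h + 6\right)}\right)^{3} = \left(\sqrt{-2 - 3 \left(6 + 6\right)}\right)^{3} = \left(\sqrt{-2 - 36}\right)^{3} = \left(\sqrt{-38}\right)^{3} = \left(i \sqrt{38}\right)^{3} = - 38 i \sqrt{38}$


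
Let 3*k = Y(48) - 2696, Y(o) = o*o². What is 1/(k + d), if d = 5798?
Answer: 3/125290 ≈ 2.3944e-5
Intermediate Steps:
Y(o) = o³
k = 107896/3 (k = (48³ - 2696)/3 = (110592 - 2696)/3 = (⅓)*107896 = 107896/3 ≈ 35965.)
1/(k + d) = 1/(107896/3 + 5798) = 1/(125290/3) = 3/125290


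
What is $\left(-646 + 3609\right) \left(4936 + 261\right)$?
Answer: $15398711$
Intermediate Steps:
$\left(-646 + 3609\right) \left(4936 + 261\right) = 2963 \cdot 5197 = 15398711$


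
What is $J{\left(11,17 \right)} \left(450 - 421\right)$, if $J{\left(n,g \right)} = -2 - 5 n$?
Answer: $-1653$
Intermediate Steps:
$J{\left(11,17 \right)} \left(450 - 421\right) = \left(-2 - 55\right) \left(450 - 421\right) = \left(-2 - 55\right) 29 = \left(-57\right) 29 = -1653$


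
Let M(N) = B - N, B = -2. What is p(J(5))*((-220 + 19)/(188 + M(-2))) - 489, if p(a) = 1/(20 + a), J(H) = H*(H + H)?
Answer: -6435441/13160 ≈ -489.02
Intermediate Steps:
J(H) = 2*H**2 (J(H) = H*(2*H) = 2*H**2)
M(N) = -2 - N
p(J(5))*((-220 + 19)/(188 + M(-2))) - 489 = ((-220 + 19)/(188 + (-2 - 1*(-2))))/(20 + 2*5**2) - 489 = (-201/(188 + (-2 + 2)))/(20 + 2*25) - 489 = (-201/(188 + 0))/(20 + 50) - 489 = (-201/188)/70 - 489 = (-201*1/188)/70 - 489 = (1/70)*(-201/188) - 489 = -201/13160 - 489 = -6435441/13160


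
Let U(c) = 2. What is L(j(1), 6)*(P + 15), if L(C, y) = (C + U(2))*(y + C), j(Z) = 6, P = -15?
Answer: 0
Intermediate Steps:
L(C, y) = (2 + C)*(C + y) (L(C, y) = (C + 2)*(y + C) = (2 + C)*(C + y))
L(j(1), 6)*(P + 15) = (6² + 2*6 + 2*6 + 6*6)*(-15 + 15) = (36 + 12 + 12 + 36)*0 = 96*0 = 0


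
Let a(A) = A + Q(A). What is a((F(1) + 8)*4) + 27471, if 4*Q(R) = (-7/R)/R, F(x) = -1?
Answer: 12319551/448 ≈ 27499.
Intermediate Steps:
Q(R) = -7/(4*R²) (Q(R) = ((-7/R)/R)/4 = (-7/R²)/4 = -7/(4*R²))
a(A) = A - 7/(4*A²)
a((F(1) + 8)*4) + 27471 = ((-1 + 8)*4 - 7*1/(16*(-1 + 8)²)/4) + 27471 = (7*4 - 7/(4*(7*4)²)) + 27471 = (28 - 7/4/28²) + 27471 = (28 - 7/4*1/784) + 27471 = (28 - 1/448) + 27471 = 12543/448 + 27471 = 12319551/448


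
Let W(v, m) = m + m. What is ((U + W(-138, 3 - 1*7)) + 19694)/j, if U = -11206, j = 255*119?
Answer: 1696/6069 ≈ 0.27945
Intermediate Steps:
W(v, m) = 2*m
j = 30345
((U + W(-138, 3 - 1*7)) + 19694)/j = ((-11206 + 2*(3 - 1*7)) + 19694)/30345 = ((-11206 + 2*(3 - 7)) + 19694)*(1/30345) = ((-11206 + 2*(-4)) + 19694)*(1/30345) = ((-11206 - 8) + 19694)*(1/30345) = (-11214 + 19694)*(1/30345) = 8480*(1/30345) = 1696/6069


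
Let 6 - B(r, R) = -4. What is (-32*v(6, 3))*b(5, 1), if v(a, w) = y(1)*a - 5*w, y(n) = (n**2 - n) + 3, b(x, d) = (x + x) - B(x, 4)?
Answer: 0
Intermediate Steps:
B(r, R) = 10 (B(r, R) = 6 - 1*(-4) = 6 + 4 = 10)
b(x, d) = -10 + 2*x (b(x, d) = (x + x) - 1*10 = 2*x - 10 = -10 + 2*x)
y(n) = 3 + n**2 - n
v(a, w) = -5*w + 3*a (v(a, w) = (3 + 1**2 - 1*1)*a - 5*w = (3 + 1 - 1)*a - 5*w = 3*a - 5*w = -5*w + 3*a)
(-32*v(6, 3))*b(5, 1) = (-32*(-5*3 + 3*6))*(-10 + 2*5) = (-32*(-15 + 18))*(-10 + 10) = -32*3*0 = -96*0 = 0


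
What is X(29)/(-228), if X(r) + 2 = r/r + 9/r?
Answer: 5/1653 ≈ 0.0030248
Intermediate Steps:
X(r) = -1 + 9/r (X(r) = -2 + (r/r + 9/r) = -2 + (1 + 9/r) = -1 + 9/r)
X(29)/(-228) = ((9 - 1*29)/29)/(-228) = ((9 - 29)/29)*(-1/228) = ((1/29)*(-20))*(-1/228) = -20/29*(-1/228) = 5/1653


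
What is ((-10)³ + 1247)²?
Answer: 61009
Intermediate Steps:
((-10)³ + 1247)² = (-1000 + 1247)² = 247² = 61009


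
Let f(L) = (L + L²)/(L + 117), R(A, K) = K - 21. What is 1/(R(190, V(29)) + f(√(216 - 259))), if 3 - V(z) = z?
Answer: (-√43 + 117*I)/(2*(-2771*I + 23*√43)) ≈ -0.021113 - 3.4059e-5*I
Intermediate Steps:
V(z) = 3 - z
R(A, K) = -21 + K
f(L) = (L + L²)/(117 + L)
1/(R(190, V(29)) + f(√(216 - 259))) = 1/((-21 + (3 - 1*29)) + √(216 - 259)*(1 + √(216 - 259))/(117 + √(216 - 259))) = 1/((-21 + (3 - 29)) + √(-43)*(1 + √(-43))/(117 + √(-43))) = 1/((-21 - 26) + (I*√43)*(1 + I*√43)/(117 + I*√43)) = 1/(-47 + I*√43*(1 + I*√43)/(117 + I*√43))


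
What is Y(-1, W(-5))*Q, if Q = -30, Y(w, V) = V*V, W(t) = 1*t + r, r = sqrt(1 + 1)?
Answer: -810 + 300*sqrt(2) ≈ -385.74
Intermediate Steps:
r = sqrt(2) ≈ 1.4142
W(t) = t + sqrt(2) (W(t) = 1*t + sqrt(2) = t + sqrt(2))
Y(w, V) = V**2
Y(-1, W(-5))*Q = (-5 + sqrt(2))**2*(-30) = -30*(-5 + sqrt(2))**2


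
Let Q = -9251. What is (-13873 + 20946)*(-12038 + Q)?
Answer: -150577097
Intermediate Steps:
(-13873 + 20946)*(-12038 + Q) = (-13873 + 20946)*(-12038 - 9251) = 7073*(-21289) = -150577097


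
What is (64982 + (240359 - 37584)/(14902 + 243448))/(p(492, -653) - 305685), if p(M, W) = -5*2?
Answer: -671532099/3159052130 ≈ -0.21257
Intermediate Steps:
p(M, W) = -10
(64982 + (240359 - 37584)/(14902 + 243448))/(p(492, -653) - 305685) = (64982 + (240359 - 37584)/(14902 + 243448))/(-10 - 305685) = (64982 + 202775/258350)/(-305695) = (64982 + 202775*(1/258350))*(-1/305695) = (64982 + 8111/10334)*(-1/305695) = (671532099/10334)*(-1/305695) = -671532099/3159052130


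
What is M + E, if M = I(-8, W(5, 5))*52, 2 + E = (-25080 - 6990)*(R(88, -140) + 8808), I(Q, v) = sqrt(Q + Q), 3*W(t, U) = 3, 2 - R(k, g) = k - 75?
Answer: -282119792 + 208*I ≈ -2.8212e+8 + 208.0*I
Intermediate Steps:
R(k, g) = 77 - k (R(k, g) = 2 - (k - 75) = 2 - (-75 + k) = 2 + (75 - k) = 77 - k)
W(t, U) = 1 (W(t, U) = (1/3)*3 = 1)
I(Q, v) = sqrt(2)*sqrt(Q) (I(Q, v) = sqrt(2*Q) = sqrt(2)*sqrt(Q))
E = -282119792 (E = -2 + (-25080 - 6990)*((77 - 1*88) + 8808) = -2 - 32070*((77 - 88) + 8808) = -2 - 32070*(-11 + 8808) = -2 - 32070*8797 = -2 - 282119790 = -282119792)
M = 208*I (M = (sqrt(2)*sqrt(-8))*52 = (sqrt(2)*(2*I*sqrt(2)))*52 = (4*I)*52 = 208*I ≈ 208.0*I)
M + E = 208*I - 282119792 = -282119792 + 208*I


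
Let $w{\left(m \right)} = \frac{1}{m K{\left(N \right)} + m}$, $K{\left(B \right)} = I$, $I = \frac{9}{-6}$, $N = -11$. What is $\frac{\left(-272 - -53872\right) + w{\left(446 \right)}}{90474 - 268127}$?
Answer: $- \frac{11952799}{39616619} \approx -0.30171$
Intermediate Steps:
$I = - \frac{3}{2}$ ($I = 9 \left(- \frac{1}{6}\right) = - \frac{3}{2} \approx -1.5$)
$K{\left(B \right)} = - \frac{3}{2}$
$w{\left(m \right)} = - \frac{2}{m}$ ($w{\left(m \right)} = \frac{1}{m \left(- \frac{3}{2}\right) + m} = \frac{1}{- \frac{3 m}{2} + m} = \frac{1}{\left(- \frac{1}{2}\right) m} = - \frac{2}{m}$)
$\frac{\left(-272 - -53872\right) + w{\left(446 \right)}}{90474 - 268127} = \frac{\left(-272 - -53872\right) - \frac{2}{446}}{90474 - 268127} = \frac{\left(-272 + 53872\right) - \frac{1}{223}}{90474 - 268127} = \frac{53600 - \frac{1}{223}}{-177653} = \frac{11952799}{223} \left(- \frac{1}{177653}\right) = - \frac{11952799}{39616619}$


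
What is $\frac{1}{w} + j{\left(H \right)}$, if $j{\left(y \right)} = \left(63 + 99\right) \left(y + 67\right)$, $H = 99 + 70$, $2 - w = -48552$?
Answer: $\frac{1856316529}{48554} \approx 38232.0$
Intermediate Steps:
$w = 48554$ ($w = 2 - -48552 = 2 + 48552 = 48554$)
$H = 169$
$j{\left(y \right)} = 10854 + 162 y$ ($j{\left(y \right)} = 162 \left(67 + y\right) = 10854 + 162 y$)
$\frac{1}{w} + j{\left(H \right)} = \frac{1}{48554} + \left(10854 + 162 \cdot 169\right) = \frac{1}{48554} + \left(10854 + 27378\right) = \frac{1}{48554} + 38232 = \frac{1856316529}{48554}$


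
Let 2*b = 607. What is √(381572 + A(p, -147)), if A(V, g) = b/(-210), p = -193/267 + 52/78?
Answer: √16827261465/210 ≈ 617.71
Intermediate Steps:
b = 607/2 (b = (½)*607 = 607/2 ≈ 303.50)
p = -5/89 (p = -193*1/267 + 52*(1/78) = -193/267 + ⅔ = -5/89 ≈ -0.056180)
A(V, g) = -607/420 (A(V, g) = (607/2)/(-210) = (607/2)*(-1/210) = -607/420)
√(381572 + A(p, -147)) = √(381572 - 607/420) = √(160259633/420) = √16827261465/210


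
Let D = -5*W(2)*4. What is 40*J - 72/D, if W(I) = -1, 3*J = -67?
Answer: -13454/15 ≈ -896.93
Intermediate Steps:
J = -67/3 (J = (⅓)*(-67) = -67/3 ≈ -22.333)
D = 20 (D = -5*(-1)*4 = 5*4 = 20)
40*J - 72/D = 40*(-67/3) - 72/20 = -2680/3 - 72*1/20 = -2680/3 - 18/5 = -13454/15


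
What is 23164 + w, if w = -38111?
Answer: -14947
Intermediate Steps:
23164 + w = 23164 - 38111 = -14947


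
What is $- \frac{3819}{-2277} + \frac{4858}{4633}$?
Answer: $\frac{9585031}{3516447} \approx 2.7258$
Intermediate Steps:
$- \frac{3819}{-2277} + \frac{4858}{4633} = \left(-3819\right) \left(- \frac{1}{2277}\right) + 4858 \cdot \frac{1}{4633} = \frac{1273}{759} + \frac{4858}{4633} = \frac{9585031}{3516447}$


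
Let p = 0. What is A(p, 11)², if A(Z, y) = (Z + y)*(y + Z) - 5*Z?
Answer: 14641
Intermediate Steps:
A(Z, y) = (Z + y)² - 5*Z (A(Z, y) = (Z + y)*(Z + y) - 5*Z = (Z + y)² - 5*Z)
A(p, 11)² = ((0 + 11)² - 5*0)² = (11² + 0)² = (121 + 0)² = 121² = 14641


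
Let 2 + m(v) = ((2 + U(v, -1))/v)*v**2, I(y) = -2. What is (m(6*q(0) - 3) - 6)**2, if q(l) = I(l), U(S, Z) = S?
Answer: 34969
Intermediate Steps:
q(l) = -2
m(v) = -2 + v*(2 + v) (m(v) = -2 + ((2 + v)/v)*v**2 = -2 + v*(2 + v))
(m(6*q(0) - 3) - 6)**2 = ((-2 + (6*(-2) - 3)**2 + 2*(6*(-2) - 3)) - 6)**2 = ((-2 + (-12 - 3)**2 + 2*(-12 - 3)) - 6)**2 = ((-2 + (-15)**2 + 2*(-15)) - 6)**2 = ((-2 + 225 - 30) - 6)**2 = (193 - 6)**2 = 187**2 = 34969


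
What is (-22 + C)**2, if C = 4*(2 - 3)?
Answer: 676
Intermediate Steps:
C = -4 (C = 4*(-1) = -4)
(-22 + C)**2 = (-22 - 4)**2 = (-26)**2 = 676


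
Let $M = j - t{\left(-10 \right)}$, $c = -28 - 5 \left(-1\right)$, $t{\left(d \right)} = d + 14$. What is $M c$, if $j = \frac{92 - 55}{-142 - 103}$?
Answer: $\frac{23391}{245} \approx 95.474$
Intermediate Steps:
$j = - \frac{37}{245}$ ($j = \frac{37}{-142 - 103} = \frac{37}{-245} = 37 \left(- \frac{1}{245}\right) = - \frac{37}{245} \approx -0.15102$)
$t{\left(d \right)} = 14 + d$
$c = -23$ ($c = -28 - -5 = -28 + 5 = -23$)
$M = - \frac{1017}{245}$ ($M = - \frac{37}{245} - \left(14 - 10\right) = - \frac{37}{245} - 4 = - \frac{1017}{245} \approx -4.151$)
$M c = \left(- \frac{1017}{245}\right) \left(-23\right) = \frac{23391}{245}$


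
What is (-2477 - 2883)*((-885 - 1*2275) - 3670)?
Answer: 36608800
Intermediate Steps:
(-2477 - 2883)*((-885 - 1*2275) - 3670) = -5360*((-885 - 2275) - 3670) = -5360*(-3160 - 3670) = -5360*(-6830) = 36608800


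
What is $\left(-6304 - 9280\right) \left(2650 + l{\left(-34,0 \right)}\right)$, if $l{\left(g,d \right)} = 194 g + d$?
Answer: $61494464$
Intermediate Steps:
$l{\left(g,d \right)} = d + 194 g$
$\left(-6304 - 9280\right) \left(2650 + l{\left(-34,0 \right)}\right) = \left(-6304 - 9280\right) \left(2650 + \left(0 + 194 \left(-34\right)\right)\right) = - 15584 \left(2650 + \left(0 - 6596\right)\right) = - 15584 \left(2650 - 6596\right) = \left(-15584\right) \left(-3946\right) = 61494464$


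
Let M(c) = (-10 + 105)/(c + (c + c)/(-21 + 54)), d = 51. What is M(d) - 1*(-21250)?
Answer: 2528959/119 ≈ 21252.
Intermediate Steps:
M(c) = 627/(7*c) (M(c) = 95/(c + (2*c)/33) = 95/(c + (2*c)*(1/33)) = 95/(c + 2*c/33) = 95/((35*c/33)) = 95*(33/(35*c)) = 627/(7*c))
M(d) - 1*(-21250) = (627/7)/51 - 1*(-21250) = (627/7)*(1/51) + 21250 = 209/119 + 21250 = 2528959/119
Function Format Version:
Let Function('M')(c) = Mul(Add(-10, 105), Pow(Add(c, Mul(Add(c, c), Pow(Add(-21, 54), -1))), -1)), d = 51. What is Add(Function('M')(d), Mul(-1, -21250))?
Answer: Rational(2528959, 119) ≈ 21252.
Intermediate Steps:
Function('M')(c) = Mul(Rational(627, 7), Pow(c, -1)) (Function('M')(c) = Mul(95, Pow(Add(c, Mul(Mul(2, c), Pow(33, -1))), -1)) = Mul(95, Pow(Add(c, Mul(Mul(2, c), Rational(1, 33))), -1)) = Mul(95, Pow(Add(c, Mul(Rational(2, 33), c)), -1)) = Mul(95, Pow(Mul(Rational(35, 33), c), -1)) = Mul(95, Mul(Rational(33, 35), Pow(c, -1))) = Mul(Rational(627, 7), Pow(c, -1)))
Add(Function('M')(d), Mul(-1, -21250)) = Add(Mul(Rational(627, 7), Pow(51, -1)), Mul(-1, -21250)) = Add(Mul(Rational(627, 7), Rational(1, 51)), 21250) = Add(Rational(209, 119), 21250) = Rational(2528959, 119)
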